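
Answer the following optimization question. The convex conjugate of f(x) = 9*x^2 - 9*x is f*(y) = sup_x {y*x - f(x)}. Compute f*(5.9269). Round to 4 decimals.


f*(y) = sup_x {y*x - a*x^2 - b*x} = sup_x {(y-b)*x - a*x^2}
FOC: (y - b) - 2a*x = 0 => x* = (y - b)/(2a)
x* = (5.9269 + 9)/(2*9) = 0.8293
f*(5.9269) = (y-b)^2/(4a) = (5.9269 + 9)^2/(4*9)
= 222.8123/36 = 6.1892


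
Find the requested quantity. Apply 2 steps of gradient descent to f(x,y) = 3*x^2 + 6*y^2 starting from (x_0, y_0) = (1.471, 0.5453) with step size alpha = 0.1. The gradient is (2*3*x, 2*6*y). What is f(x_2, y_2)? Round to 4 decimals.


Gradient descent on f(x,y) = 3*x^2 + 6*y^2.
Starting point: (1.471, 0.5453), alpha = 0.1
Step 1: grad_x = 2*3*1.471 = 8.826, grad_y = 2*6*0.5453 = 6.5436
  x_1 = 1.471 - 0.1*8.826 = 0.5884
  y_1 = 0.5453 - 0.1*6.5436 = -0.1091
Step 2: grad_x = 2*3*0.5884 = 3.5304, grad_y = 2*6*-0.1091 = -1.3087
  x_2 = 0.5884 - 0.1*3.5304 = 0.2354
  y_2 = -0.1091 - 0.1*-1.3087 = 0.0218
f(0.2354, 0.0218) = 3*0.2354^2 + 6*0.0218^2 = 0.169


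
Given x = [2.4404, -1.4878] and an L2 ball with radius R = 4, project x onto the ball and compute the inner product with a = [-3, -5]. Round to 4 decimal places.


Step 1: Compute ||x|| (intermediates to 6 decimals).
||x|| = sqrt(2.4404^2 + (-1.4878)^2) = 2.858164
Step 2: Project.
Since ||x|| <= R, proj = x (no scaling needed).
proj(x) = [2.4404, -1.4878]
Step 3: Dot product.
a^T * proj(x) = -3*2.4404 - 5*(-1.4878) = 0.1178


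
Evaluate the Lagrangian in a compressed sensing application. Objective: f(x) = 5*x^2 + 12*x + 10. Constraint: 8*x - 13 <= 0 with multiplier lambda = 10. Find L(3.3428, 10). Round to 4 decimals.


Step 1: Evaluate f(x).
f(3.3428) = 5*3.3428^2 + 12*3.3428 + 10 = 105.9852
Step 2: Evaluate g(x).
g(3.3428) = 8*3.3428 - 13 = 13.7424
Step 3: Compute Lagrangian.
L = 105.9852 + 10*13.7424 = 243.4092


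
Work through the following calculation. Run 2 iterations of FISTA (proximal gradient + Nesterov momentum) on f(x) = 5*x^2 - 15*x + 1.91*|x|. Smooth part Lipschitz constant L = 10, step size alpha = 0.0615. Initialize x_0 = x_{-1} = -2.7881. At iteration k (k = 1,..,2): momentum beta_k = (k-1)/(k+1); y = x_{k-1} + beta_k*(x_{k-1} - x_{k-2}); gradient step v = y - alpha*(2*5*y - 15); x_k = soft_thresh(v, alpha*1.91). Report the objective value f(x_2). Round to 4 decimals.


FISTA on f(x) = 5*x^2 - 15*x + 1.91*|x|
L = 10, alpha = 0.0615
Iteration 1: beta = 0.0, y = -2.7881 + 0.0*(-2.7881 + 2.7881) = -2.7881
  grad(y) = -42.881, v = y - alpha*grad = -0.1509
  prox(v) = soft_thresh(-0.1509, 0.1175) = -0.0335
Iteration 2: beta = 0.3333, y = -0.0335 + 0.3333*(-0.0335 + 2.7881) = 0.8848
  grad(y) = -6.1524, v = y - alpha*grad = 1.2631
  prox(v) = soft_thresh(1.2631, 0.1175) = 1.1457
f(x_2) = 5*1.1457^2 - 15*1.1457 + 1.91*|1.1457| = -8.434


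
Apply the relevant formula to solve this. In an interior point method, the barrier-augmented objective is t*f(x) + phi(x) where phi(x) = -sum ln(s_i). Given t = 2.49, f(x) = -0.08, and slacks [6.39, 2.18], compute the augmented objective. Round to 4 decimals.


Step 1: Compute log-barrier.
ln values: [1.8547, 0.7793]
phi = -(1.8547 + 0.7793) = -2.6341
Step 2: Compute augmented objective.
t*f(x) = 2.49*-0.08 = -0.1992
Total = -0.1992 - 2.6341 = -2.8333


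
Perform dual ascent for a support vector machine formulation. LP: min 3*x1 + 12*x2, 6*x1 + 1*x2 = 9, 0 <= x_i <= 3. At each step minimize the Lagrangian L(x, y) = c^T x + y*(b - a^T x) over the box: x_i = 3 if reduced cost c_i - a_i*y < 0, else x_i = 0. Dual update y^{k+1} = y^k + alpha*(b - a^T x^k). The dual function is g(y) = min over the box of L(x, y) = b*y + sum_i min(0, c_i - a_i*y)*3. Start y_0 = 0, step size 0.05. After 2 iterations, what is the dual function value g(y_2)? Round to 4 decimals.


Dual ascent for LP: min 3*x1 + 12*x2, 6*x1 + 1*x2 = 9, 0 <= x_i <= 3
Step 1: y^k = 0.0, reduced costs: (3.0, 12.0)
  x^k = (0.0, 0.0), subgradient = b - a^T x = 9.0
  y^{k+1} = 0.0 + 0.05*9.0 = 0.45
Step 2: y^k = 0.45, reduced costs: (0.3, 11.55)
  x^k = (0.0, 0.0), subgradient = b - a^T x = 9.0
  y^{k+1} = 0.45 + 0.05*9.0 = 0.9
Dual objective at y_2 = 0.9: reduced costs (-2.4, 11.1), box minimizer x = (3.0, 0.0)
g(y_2) = b*y + (c1 - a1*y)*x1 + (c2 - a2*y)*x2 = 9*0.9 + (-2.4)*3.0 + 11.1*0.0 = 8.1 - 7.2 + 0.0 = 0.9


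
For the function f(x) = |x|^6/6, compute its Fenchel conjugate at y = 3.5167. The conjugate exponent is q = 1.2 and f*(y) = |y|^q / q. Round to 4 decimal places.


The conjugate exponent q satisfies 1/p + 1/q = 1.
p = 6, so q = 6/(6 - 1) = 1.2
|y|^q = 3.5167^1.2 = 4.5223
f*(3.5167) = 4.5223 / 1.2 = 3.7686


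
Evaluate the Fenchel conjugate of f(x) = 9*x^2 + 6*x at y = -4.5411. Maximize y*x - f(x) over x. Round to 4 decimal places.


f*(y) = sup_x {y*x - a*x^2 - b*x} = sup_x {(y-b)*x - a*x^2}
FOC: (y - b) - 2a*x = 0 => x* = (y - b)/(2a)
x* = (-4.5411 - 6)/(2*9) = -0.5856
f*(-4.5411) = (y-b)^2/(4a) = (-4.5411 - 6)^2/(4*9)
= 111.1148/36 = 3.0865


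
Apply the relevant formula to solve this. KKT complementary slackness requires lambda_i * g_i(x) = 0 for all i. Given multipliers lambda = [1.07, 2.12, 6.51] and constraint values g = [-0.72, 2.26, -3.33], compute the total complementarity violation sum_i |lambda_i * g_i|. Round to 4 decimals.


KKT complementary slackness check:
lambda_1 * g_1 = 1.07 * -0.72 = -0.7704
lambda_2 * g_2 = 2.12 * 2.26 = 4.7912
lambda_3 * g_3 = 6.51 * -3.33 = -21.6783
Total violation = 0.7704 + 4.7912 + 21.6783 = 27.2399


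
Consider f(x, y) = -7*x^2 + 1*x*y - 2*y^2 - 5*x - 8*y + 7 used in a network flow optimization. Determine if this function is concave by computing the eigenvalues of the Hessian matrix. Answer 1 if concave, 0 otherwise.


The Hessian of f(x,y) = -7*x^2 + 1*x*y - 2*y^2 - 5*x - 8*y + 7 is:
H = [[-14, 1], [1, -4]]
Trace = -14 - 4 = -18
Determinant = -14*-4 - (1)^2 = 55
Discriminant = (-18)^2 - 4*55 = 104.0
Eigenvalues: lambda_1 = -14.099, lambda_2 = -3.901
The function is concave.

1


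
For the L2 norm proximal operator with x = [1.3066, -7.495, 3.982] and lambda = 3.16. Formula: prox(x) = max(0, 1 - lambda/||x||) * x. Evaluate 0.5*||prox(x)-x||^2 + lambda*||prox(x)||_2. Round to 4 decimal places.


Step 1: Compute ||x||.
||x|| = 8.5871
Step 2: Compute scaling factor.
scale = max(0, 1 - 3.16/8.5871) = 0.632
Step 3: prox(x) = [0.8258, -4.7369, 2.5167]
||prox(x)|| = 5.4271
Step 4: Proximal objective.
0.5*||prox-x||^2 = 4.9928
lambda*||prox|| = 17.1496
Total = 22.1425


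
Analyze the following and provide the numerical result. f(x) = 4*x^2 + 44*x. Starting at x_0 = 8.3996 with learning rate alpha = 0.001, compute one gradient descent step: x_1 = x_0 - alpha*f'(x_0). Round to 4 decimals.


We compute the gradient at x_0 and apply the update.
f'(x) = 8*x + 44
f'(8.3996) = 8*8.3996 + 44 = 111.1968
x_1 = 8.3996 - 0.001*111.1968 = 8.2884


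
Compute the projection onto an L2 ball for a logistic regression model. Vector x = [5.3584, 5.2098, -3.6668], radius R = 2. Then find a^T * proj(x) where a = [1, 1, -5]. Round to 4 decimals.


Step 1: Compute ||x|| (intermediates to 6 decimals).
||x|| = sqrt(5.3584^2 + 5.2098^2 + (-3.6668)^2) = 8.324655
Step 2: Project.
Since ||x|| > R, scale = R/||x|| = 2/8.324655 = 0.24025, proj(x) = scale * x
proj(x) = [1.287356, 1.251654, -0.880949]
Step 3: Dot product.
a^T * proj(x) = 1*1.287356 + 1*1.251654 - 5*(-0.880949) = 6.9438


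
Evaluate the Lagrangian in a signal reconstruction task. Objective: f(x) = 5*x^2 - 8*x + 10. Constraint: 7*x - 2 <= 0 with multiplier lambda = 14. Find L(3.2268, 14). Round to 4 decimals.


Step 1: Evaluate f(x).
f(3.2268) = 5*3.2268^2 - 8*3.2268 + 10 = 36.2468
Step 2: Evaluate g(x).
g(3.2268) = 7*3.2268 - 2 = 20.5876
Step 3: Compute Lagrangian.
L = 36.2468 + 14*20.5876 = 324.4732


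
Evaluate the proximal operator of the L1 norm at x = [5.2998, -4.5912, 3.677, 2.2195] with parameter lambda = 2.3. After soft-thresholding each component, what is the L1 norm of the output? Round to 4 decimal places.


Soft-thresholding with lambda = 2.3:
prox(5.2998) = sign(5.2998)*max(|5.2998| - 2.3, 0) = 2.9998
prox(-4.5912) = sign(-4.5912)*max(|-4.5912| - 2.3, 0) = -2.2912
prox(3.677) = sign(3.677)*max(|3.677| - 2.3, 0) = 1.377
prox(2.2195) = sign(2.2195)*max(|2.2195| - 2.3, 0) = 0.0
prox(x) = [2.9998, -2.2912, 1.377, 0.0]
||prox(x)||_1 = 2.9998 + 2.2912 + 1.377 + 0.0 = 6.668


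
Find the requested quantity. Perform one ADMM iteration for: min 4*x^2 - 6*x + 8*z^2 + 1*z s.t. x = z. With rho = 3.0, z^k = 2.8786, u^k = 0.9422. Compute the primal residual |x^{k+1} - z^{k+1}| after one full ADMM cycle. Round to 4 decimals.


ADMM iteration with rho = 3.0, z^k = 2.8786, u^k = 0.9422
Step 1: x-update.
Minimize 4*x^2 - 6*x + (3.0/2)*(x - 2.8786 + 0.9422)^2
FOC: (2*4 + 3.0)*x = 6 + 3.0*(2.8786 - 0.9422)
x^{k+1} = 1.0736
Step 2: z-update.
Minimize 8*z^2 + 1*z + (3.0/2)*(1.0736 - z + 0.9422)^2
FOC: (2*8 + 3.0)*z = -1 + 3.0*(1.0736 + 0.9422)
z^{k+1} = 0.2656
Step 3: u-update.
u^{k+1} = 0.9422 + 1.0736 - 0.2656 = 1.7501
Step 4: Primal residual = |1.0736 - 0.2656| = 0.8079


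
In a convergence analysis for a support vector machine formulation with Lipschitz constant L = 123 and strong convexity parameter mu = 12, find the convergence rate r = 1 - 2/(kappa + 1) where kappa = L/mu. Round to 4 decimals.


Step 1: Compute the condition number.
kappa = L/mu = 123/12 = 10.25
Step 2: Compute the convergence rate.
r = 1 - 2/(kappa + 1) = 1 - 2*mu/(L + mu) = (L - mu)/(L + mu) = 111/135 = 0.8222


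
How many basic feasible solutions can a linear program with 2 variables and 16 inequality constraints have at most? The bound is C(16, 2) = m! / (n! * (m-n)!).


Each vertex corresponds to some choice of n active constraints out of m, so the number of vertices is at most C(m, n) = m! / (n!(m-n)!).
m = 16, n = 2
Numerator: 16 * 15
Denominator: 2! = 2
C(16, 2) = 120


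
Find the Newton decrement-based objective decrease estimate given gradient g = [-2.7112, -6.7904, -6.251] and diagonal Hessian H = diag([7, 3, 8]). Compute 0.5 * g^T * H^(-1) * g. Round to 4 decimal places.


Step 1: H is diagonal, so H^(-1) * g = [-0.3873, -2.2635, -0.7814].
Step 2: g^T H^(-1) g = sum_i g_i^2 / H_ii
  = (-2.7112)^2/7 + (-6.7904)^2/3 + (-6.251)^2/8
  = 1.0501 + 15.3698 + 4.8844 = 21.3043
Step 3: Objective decrease = 0.5 * g^T H^(-1) g = 10.6522


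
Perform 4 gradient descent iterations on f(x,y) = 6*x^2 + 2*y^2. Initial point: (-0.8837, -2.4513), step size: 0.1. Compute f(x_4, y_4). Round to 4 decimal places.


Gradient descent on f(x,y) = 6*x^2 + 2*y^2.
Starting point: (-0.8837, -2.4513), alpha = 0.1
Step 1: grad_x = 2*6*-0.8837 = -10.6044, grad_y = 2*2*-2.4513 = -9.8052
  x_1 = -0.8837 - 0.1*-10.6044 = 0.1767
  y_1 = -2.4513 - 0.1*-9.8052 = -1.4708
Step 2: grad_x = 2*6*0.1767 = 2.1209, grad_y = 2*2*-1.4708 = -5.8831
  x_2 = 0.1767 - 0.1*2.1209 = -0.0353
  y_2 = -1.4708 - 0.1*-5.8831 = -0.8825
Step 3: grad_x = 2*6*-0.0353 = -0.4242, grad_y = 2*2*-0.8825 = -3.5299
  x_3 = -0.0353 - 0.1*-0.4242 = 0.0071
  y_3 = -0.8825 - 0.1*-3.5299 = -0.5295
Step 4: grad_x = 2*6*0.0071 = 0.0848, grad_y = 2*2*-0.5295 = -2.1179
  x_4 = 0.0071 - 0.1*0.0848 = -0.0014
  y_4 = -0.5295 - 0.1*-2.1179 = -0.3177
f(-0.0014, -0.3177) = 6*(-0.0014)^2 + 2*(-0.3177)^2 = 0.2019


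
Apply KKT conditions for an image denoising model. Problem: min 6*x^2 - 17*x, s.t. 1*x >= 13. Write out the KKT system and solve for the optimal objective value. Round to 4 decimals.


Step 1: Try lambda = 0 (constraint inactive).
x_unc = 17/(2*6) = 1.4167
Check: 1*1.4167 = 1.4167 < 13 -- violated!
Step 2: Constraint must be active: 1*x = 13
x* = 13/1 = 13.0
lambda = (2*6*13.0 - 17)/1 = 139.0
Step 3: Compute optimal value.
f(x*) = 6*13.0^2 - 17*13.0 = 793.0


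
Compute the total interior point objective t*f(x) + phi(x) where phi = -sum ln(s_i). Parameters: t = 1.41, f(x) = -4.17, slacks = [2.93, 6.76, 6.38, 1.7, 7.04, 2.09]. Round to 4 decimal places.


Step 1: Compute log-barrier.
ln values: [1.075, 1.911, 1.8532, 0.5306, 1.9516, 0.7372]
phi = -(1.075 + 1.911 + 1.8532 + 0.5306 + 1.9516 + 0.7372) = -8.0586
Step 2: Compute augmented objective.
t*f(x) = 1.41*-4.17 = -5.8797
Total = -5.8797 - 8.0586 = -13.9383


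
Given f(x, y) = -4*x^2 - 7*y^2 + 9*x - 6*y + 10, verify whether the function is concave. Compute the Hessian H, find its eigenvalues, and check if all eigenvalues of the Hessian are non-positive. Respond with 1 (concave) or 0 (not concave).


The Hessian of f(x,y) = -4*x^2 - 7*y^2 + 9*x - 6*y + 10 is:
H = [[-8, 0], [0, -14]]
Trace = -8 - 14 = -22
Determinant = -8*-14 - (0)^2 = 112
Discriminant = (-22)^2 - 4*112 = 36.0
Eigenvalues: lambda_1 = -14.0, lambda_2 = -8.0
The function is concave.

1


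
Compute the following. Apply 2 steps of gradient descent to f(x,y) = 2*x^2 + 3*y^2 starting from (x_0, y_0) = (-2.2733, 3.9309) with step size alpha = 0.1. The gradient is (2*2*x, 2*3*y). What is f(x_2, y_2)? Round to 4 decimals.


Gradient descent on f(x,y) = 2*x^2 + 3*y^2.
Starting point: (-2.2733, 3.9309), alpha = 0.1
Step 1: grad_x = 2*2*-2.2733 = -9.0932, grad_y = 2*3*3.9309 = 23.5854
  x_1 = -2.2733 - 0.1*-9.0932 = -1.364
  y_1 = 3.9309 - 0.1*23.5854 = 1.5724
Step 2: grad_x = 2*2*-1.364 = -5.4559, grad_y = 2*3*1.5724 = 9.4342
  x_2 = -1.364 - 0.1*-5.4559 = -0.8184
  y_2 = 1.5724 - 0.1*9.4342 = 0.6289
f(-0.8184, 0.6289) = 2*(-0.8184)^2 + 3*0.6289^2 = 2.5262


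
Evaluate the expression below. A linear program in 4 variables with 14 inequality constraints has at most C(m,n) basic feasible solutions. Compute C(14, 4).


Each vertex corresponds to some choice of n active constraints out of m, so the number of vertices is at most C(m, n) = m! / (n!(m-n)!).
m = 14, n = 4
Numerator: 14 * 13 * 12 * 11
Denominator: 4! = 24
C(14, 4) = 1001


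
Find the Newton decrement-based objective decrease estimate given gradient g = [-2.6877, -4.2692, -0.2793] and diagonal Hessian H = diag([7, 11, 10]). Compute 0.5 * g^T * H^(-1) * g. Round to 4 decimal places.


Step 1: H is diagonal, so H^(-1) * g = [-0.384, -0.3881, -0.0279].
Step 2: g^T H^(-1) g = sum_i g_i^2 / H_ii
  = (-2.6877)^2/7 + (-4.2692)^2/11 + (-0.2793)^2/10
  = 1.032 + 1.6569 + 0.0078 = 2.6967
Step 3: Objective decrease = 0.5 * g^T H^(-1) g = 1.3483


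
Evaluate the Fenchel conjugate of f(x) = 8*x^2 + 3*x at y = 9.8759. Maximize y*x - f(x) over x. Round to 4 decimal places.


f*(y) = sup_x {y*x - a*x^2 - b*x} = sup_x {(y-b)*x - a*x^2}
FOC: (y - b) - 2a*x = 0 => x* = (y - b)/(2a)
x* = (9.8759 - 3)/(2*8) = 0.4297
f*(9.8759) = (y-b)^2/(4a) = (9.8759 - 3)^2/(4*8)
= 47.278/32 = 1.4774


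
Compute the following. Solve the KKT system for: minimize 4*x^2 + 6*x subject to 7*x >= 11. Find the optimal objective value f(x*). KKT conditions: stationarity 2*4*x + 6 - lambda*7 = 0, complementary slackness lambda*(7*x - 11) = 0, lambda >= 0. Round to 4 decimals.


Step 1: Try lambda = 0 (constraint inactive).
x_unc = -6/(2*4) = -0.75
Check: 7*-0.75 = -5.25 < 11 -- violated!
Step 2: Constraint must be active: 7*x = 11
x* = 11/7 = 1.5714 (rounded; the exact value 11/7 is used below)
lambda = (2*4*(11/7) + 6)/7 = 2.6531
Step 3: Compute optimal value.
f(x*) = 4*(11/7)^2 + 6*(11/7) = 19.3061


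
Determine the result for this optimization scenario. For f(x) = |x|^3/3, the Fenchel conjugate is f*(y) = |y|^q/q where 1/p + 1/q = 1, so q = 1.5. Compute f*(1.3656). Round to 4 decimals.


The conjugate exponent q satisfies 1/p + 1/q = 1.
p = 3, so q = 3/(3 - 1) = 1.5
|y|^q = 1.3656^1.5 = 1.5958
f*(1.3656) = 1.5958 / 1.5 = 1.0639


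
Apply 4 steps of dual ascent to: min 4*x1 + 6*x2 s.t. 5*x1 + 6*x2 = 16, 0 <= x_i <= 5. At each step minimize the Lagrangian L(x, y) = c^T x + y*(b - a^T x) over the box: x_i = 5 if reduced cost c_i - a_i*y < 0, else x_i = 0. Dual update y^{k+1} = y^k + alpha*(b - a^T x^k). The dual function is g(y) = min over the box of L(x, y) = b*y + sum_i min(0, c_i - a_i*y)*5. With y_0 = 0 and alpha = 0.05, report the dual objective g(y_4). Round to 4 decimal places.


Dual ascent for LP: min 4*x1 + 6*x2, 5*x1 + 6*x2 = 16, 0 <= x_i <= 5
Step 1: y^k = 0.0, reduced costs: (4.0, 6.0)
  x^k = (0.0, 0.0), subgradient = b - a^T x = 16.0
  y^{k+1} = 0.0 + 0.05*16.0 = 0.8
Step 2: y^k = 0.8, reduced costs: (0.0, 1.2)
  x^k = (0.0, 0.0), subgradient = b - a^T x = 16.0
  y^{k+1} = 0.8 + 0.05*16.0 = 1.6
Step 3: y^k = 1.6, reduced costs: (-4.0, -3.6)
  x^k = (5.0, 5.0), subgradient = b - a^T x = -39.0
  y^{k+1} = 1.6 + 0.05*-39.0 = -0.35
Step 4: y^k = -0.35, reduced costs: (5.75, 8.1)
  x^k = (0.0, 0.0), subgradient = b - a^T x = 16.0
  y^{k+1} = -0.35 + 0.05*16.0 = 0.45
Dual objective at y_4 = 0.45: reduced costs (1.75, 3.3), box minimizer x = (0.0, 0.0)
g(y_4) = b*y + (c1 - a1*y)*x1 + (c2 - a2*y)*x2 = 16*0.45 + 1.75*0.0 + 3.3*0.0 = 7.2 + 0.0 + 0.0 = 7.2


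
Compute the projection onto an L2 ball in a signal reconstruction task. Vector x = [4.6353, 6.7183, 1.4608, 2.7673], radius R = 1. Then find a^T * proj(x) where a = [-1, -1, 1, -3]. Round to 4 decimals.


Step 1: Compute ||x|| (intermediates to 6 decimals).
||x|| = sqrt(4.6353^2 + 6.7183^2 + 1.4608^2 + 2.7673^2) = 8.741479
Step 2: Project.
Since ||x|| > R, scale = R/||x|| = 1/8.741479 = 0.114397, proj(x) = scale * x
proj(x) = [0.530264, 0.768553, 0.167111, 0.316571]
Step 3: Dot product.
a^T * proj(x) = -1*0.530264 - 1*0.768553 + 1*0.167111 - 3*0.316571 = -2.0814


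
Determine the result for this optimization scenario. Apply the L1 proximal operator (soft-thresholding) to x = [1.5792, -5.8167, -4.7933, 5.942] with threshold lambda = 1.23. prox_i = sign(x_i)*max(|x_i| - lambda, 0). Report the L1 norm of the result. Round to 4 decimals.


Soft-thresholding with lambda = 1.23:
prox(1.5792) = sign(1.5792)*max(|1.5792| - 1.23, 0) = 0.3492
prox(-5.8167) = sign(-5.8167)*max(|-5.8167| - 1.23, 0) = -4.5867
prox(-4.7933) = sign(-4.7933)*max(|-4.7933| - 1.23, 0) = -3.5633
prox(5.942) = sign(5.942)*max(|5.942| - 1.23, 0) = 4.712
prox(x) = [0.3492, -4.5867, -3.5633, 4.712]
||prox(x)||_1 = 0.3492 + 4.5867 + 3.5633 + 4.712 = 13.2112


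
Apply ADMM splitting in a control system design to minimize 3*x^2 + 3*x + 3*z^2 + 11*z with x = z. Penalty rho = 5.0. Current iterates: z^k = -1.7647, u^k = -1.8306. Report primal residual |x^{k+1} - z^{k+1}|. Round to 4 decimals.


ADMM iteration with rho = 5.0, z^k = -1.7647, u^k = -1.8306
Step 1: x-update.
Minimize 3*x^2 + 3*x + (5.0/2)*(x + 1.7647 - 1.8306)^2
FOC: (2*3 + 5.0)*x = -3 + 5.0*(-1.7647 + 1.8306)
x^{k+1} = -0.2428
Step 2: z-update.
Minimize 3*z^2 + 11*z + (5.0/2)*(-0.2428 - z - 1.8306)^2
FOC: (2*3 + 5.0)*z = -11 + 5.0*(-0.2428 - 1.8306)
z^{k+1} = -1.9424
Step 3: u-update.
u^{k+1} = -1.8306 - 0.2428 + 1.9424 = -0.1309
Step 4: Primal residual = |-0.2428 + 1.9424| = 1.6997


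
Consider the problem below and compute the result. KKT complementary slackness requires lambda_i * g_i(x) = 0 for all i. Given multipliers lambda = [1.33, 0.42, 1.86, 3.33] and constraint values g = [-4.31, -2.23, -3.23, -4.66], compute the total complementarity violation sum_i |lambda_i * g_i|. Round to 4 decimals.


KKT complementary slackness check:
lambda_1 * g_1 = 1.33 * -4.31 = -5.7323
lambda_2 * g_2 = 0.42 * -2.23 = -0.9366
lambda_3 * g_3 = 1.86 * -3.23 = -6.0078
lambda_4 * g_4 = 3.33 * -4.66 = -15.5178
Total violation = 5.7323 + 0.9366 + 6.0078 + 15.5178 = 28.1945


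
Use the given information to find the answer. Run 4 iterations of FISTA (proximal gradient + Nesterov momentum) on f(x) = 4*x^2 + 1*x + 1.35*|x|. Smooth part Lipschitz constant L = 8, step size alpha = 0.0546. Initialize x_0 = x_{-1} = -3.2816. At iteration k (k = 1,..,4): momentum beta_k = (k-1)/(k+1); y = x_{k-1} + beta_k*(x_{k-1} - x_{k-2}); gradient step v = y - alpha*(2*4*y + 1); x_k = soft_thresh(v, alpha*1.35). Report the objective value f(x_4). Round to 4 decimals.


FISTA on f(x) = 4*x^2 + 1*x + 1.35*|x|
L = 8, alpha = 0.0546
Iteration 1: beta = 0.0, y = -3.2816 + 0.0*(-3.2816 + 3.2816) = -3.2816
  grad(y) = -25.2528, v = y - alpha*grad = -1.9028
  prox(v) = soft_thresh(-1.9028, 0.0737) = -1.8291
Iteration 2: beta = 0.3333, y = -1.8291 + 0.3333*(-1.8291 + 3.2816) = -1.3449
  grad(y) = -9.7593, v = y - alpha*grad = -0.8121
  prox(v) = soft_thresh(-0.8121, 0.0737) = -0.7383
Iteration 3: beta = 0.5, y = -0.7383 + 0.5*(-0.7383 + 1.8291) = -0.193
  grad(y) = -0.5438, v = y - alpha*grad = -0.1633
  prox(v) = soft_thresh(-0.1633, 0.0737) = -0.0896
Iteration 4: beta = 0.6, y = -0.0896 + 0.6*(-0.0896 + 0.7383) = 0.2997
  grad(y) = 3.3975, v = y - alpha*grad = 0.1142
  prox(v) = soft_thresh(0.1142, 0.0737) = 0.0405
f(x_4) = 4*0.0405^2 + 1*0.0405 + 1.35*|0.0405| = 0.1017


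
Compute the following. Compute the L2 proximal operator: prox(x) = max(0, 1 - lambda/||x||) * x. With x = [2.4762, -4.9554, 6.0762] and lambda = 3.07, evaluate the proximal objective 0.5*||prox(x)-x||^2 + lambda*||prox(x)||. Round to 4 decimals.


Step 1: Compute ||x||.
||x|| = 8.2224
Step 2: Compute scaling factor.
scale = max(0, 1 - 3.07/8.2224) = 0.6266
Step 3: prox(x) = [1.5517, -3.1052, 3.8075]
||prox(x)|| = 5.1524
Step 4: Proximal objective.
0.5*||prox-x||^2 = 4.7125
lambda*||prox|| = 15.8179
Total = 20.5303


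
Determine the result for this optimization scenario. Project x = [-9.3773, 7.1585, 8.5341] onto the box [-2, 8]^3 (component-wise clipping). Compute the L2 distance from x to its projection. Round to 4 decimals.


Project each component onto [-2, 8].
clip(-9.3773) = -2.0, clip(7.1585) = 7.1585, clip(8.5341) = 8.0
Projection = [-2.0, 7.1585, 8.0]
Squared diffs: [54.4246, 0.0, 0.2853]
Distance = sqrt(54.7099) = 7.3966


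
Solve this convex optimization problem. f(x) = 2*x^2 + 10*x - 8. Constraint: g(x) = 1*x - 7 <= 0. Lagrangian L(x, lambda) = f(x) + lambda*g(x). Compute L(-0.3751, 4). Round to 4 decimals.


Step 1: Evaluate f(x).
f(-0.3751) = 2*(-0.3751)^2 + 10*(-0.3751) - 8 = -11.4696
Step 2: Evaluate g(x).
g(-0.3751) = 1*-0.3751 - 7 = -7.3751
Step 3: Compute Lagrangian.
L = -11.4696 + 4*-7.3751 = -40.97


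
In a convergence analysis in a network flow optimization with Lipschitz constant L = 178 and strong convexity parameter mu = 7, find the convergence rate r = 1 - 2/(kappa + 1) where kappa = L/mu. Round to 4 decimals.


Step 1: Compute the condition number.
kappa = L/mu = 178/7 = 25.4286
Step 2: Compute the convergence rate.
r = 1 - 2/(kappa + 1) = 1 - 2*mu/(L + mu) = (L - mu)/(L + mu) = 171/185 = 0.9243


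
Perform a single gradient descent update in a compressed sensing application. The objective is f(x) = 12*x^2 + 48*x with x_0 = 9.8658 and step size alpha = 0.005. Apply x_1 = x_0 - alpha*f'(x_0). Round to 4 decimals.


We compute the gradient at x_0 and apply the update.
f'(x) = 24*x + 48
f'(9.8658) = 24*9.8658 + 48 = 284.7792
x_1 = 9.8658 - 0.005*284.7792 = 8.4419


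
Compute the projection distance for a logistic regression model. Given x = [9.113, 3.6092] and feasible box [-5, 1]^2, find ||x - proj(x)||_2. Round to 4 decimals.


Project each component onto [-5, 1].
clip(9.113) = 1.0, clip(3.6092) = 1.0
Projection = [1.0, 1.0]
Squared diffs: [65.8208, 6.8079]
Distance = sqrt(72.6287) = 8.5222


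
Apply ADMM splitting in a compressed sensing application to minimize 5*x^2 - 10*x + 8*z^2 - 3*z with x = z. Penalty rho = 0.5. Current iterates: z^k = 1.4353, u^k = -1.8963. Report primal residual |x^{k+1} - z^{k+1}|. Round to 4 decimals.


ADMM iteration with rho = 0.5, z^k = 1.4353, u^k = -1.8963
Step 1: x-update.
Minimize 5*x^2 - 10*x + (0.5/2)*(x - 1.4353 - 1.8963)^2
FOC: (2*5 + 0.5)*x = 10 + 0.5*(1.4353 + 1.8963)
x^{k+1} = 1.111
Step 2: z-update.
Minimize 8*z^2 - 3*z + (0.5/2)*(1.111 - z - 1.8963)^2
FOC: (2*8 + 0.5)*z = 3 + 0.5*(1.111 - 1.8963)
z^{k+1} = 0.158
Step 3: u-update.
u^{k+1} = -1.8963 + 1.111 - 0.158 = -0.9433
Step 4: Primal residual = |1.111 - 0.158| = 0.953


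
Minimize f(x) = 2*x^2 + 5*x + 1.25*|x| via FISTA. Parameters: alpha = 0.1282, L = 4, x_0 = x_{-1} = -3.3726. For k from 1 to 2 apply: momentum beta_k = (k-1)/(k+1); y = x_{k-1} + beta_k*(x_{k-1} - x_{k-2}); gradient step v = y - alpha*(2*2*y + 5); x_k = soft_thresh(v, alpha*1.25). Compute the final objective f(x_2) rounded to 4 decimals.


FISTA on f(x) = 2*x^2 + 5*x + 1.25*|x|
L = 4, alpha = 0.1282
Iteration 1: beta = 0.0, y = -3.3726 + 0.0*(-3.3726 + 3.3726) = -3.3726
  grad(y) = -8.4904, v = y - alpha*grad = -2.2841
  prox(v) = soft_thresh(-2.2841, 0.1603) = -2.1239
Iteration 2: beta = 0.3333, y = -2.1239 + 0.3333*(-2.1239 + 3.3726) = -1.7076
  grad(y) = -1.8306, v = y - alpha*grad = -1.473
  prox(v) = soft_thresh(-1.473, 0.1603) = -1.3127
f(x_2) = 2*(-1.3127)^2 + 5*(-1.3127) + 1.25*|-1.3127| = -1.4762


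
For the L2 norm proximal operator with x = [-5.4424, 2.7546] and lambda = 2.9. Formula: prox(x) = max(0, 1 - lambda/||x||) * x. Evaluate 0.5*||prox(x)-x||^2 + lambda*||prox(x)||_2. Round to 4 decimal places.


Step 1: Compute ||x||.
||x|| = 6.0998
Step 2: Compute scaling factor.
scale = max(0, 1 - 2.9/6.0998) = 0.5246
Step 3: prox(x) = [-2.8549, 1.445]
||prox(x)|| = 3.1998
Step 4: Proximal objective.
0.5*||prox-x||^2 = 4.205
lambda*||prox|| = 9.2794
Total = 13.4844


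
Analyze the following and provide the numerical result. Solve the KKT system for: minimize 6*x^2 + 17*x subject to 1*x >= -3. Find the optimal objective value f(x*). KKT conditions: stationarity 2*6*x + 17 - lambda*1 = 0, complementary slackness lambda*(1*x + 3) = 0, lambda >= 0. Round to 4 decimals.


Step 1: Try lambda = 0 (constraint inactive).
Stationarity: 2*6*x + 17 = 0
x* = -17/(2*6) = -17/12 = -1.4167 (rounded; the exact value -17/12 is used below)
Check constraint: 1*-1.4167 = -1.4167 >= -3 -- satisfied.
Step 2: Compute optimal value.
f(x*) = 6*(-17/12)^2 + 17*(-17/12) = -12.0417


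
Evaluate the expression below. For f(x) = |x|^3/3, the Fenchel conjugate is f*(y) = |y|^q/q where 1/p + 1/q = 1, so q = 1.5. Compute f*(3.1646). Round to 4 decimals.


The conjugate exponent q satisfies 1/p + 1/q = 1.
p = 3, so q = 3/(3 - 1) = 1.5
|y|^q = 3.1646^1.5 = 5.6296
f*(3.1646) = 5.6296 / 1.5 = 3.7531


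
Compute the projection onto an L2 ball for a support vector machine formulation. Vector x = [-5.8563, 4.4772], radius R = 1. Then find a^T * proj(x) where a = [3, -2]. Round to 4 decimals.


Step 1: Compute ||x|| (intermediates to 6 decimals).
||x|| = sqrt((-5.8563)^2 + 4.4772^2) = 7.371673
Step 2: Project.
Since ||x|| > R, scale = R/||x|| = 1/7.371673 = 0.135654, proj(x) = scale * x
proj(x) = [-0.794431, 0.60735]
Step 3: Dot product.
a^T * proj(x) = 3*(-0.794431) - 2*0.60735 = -3.598


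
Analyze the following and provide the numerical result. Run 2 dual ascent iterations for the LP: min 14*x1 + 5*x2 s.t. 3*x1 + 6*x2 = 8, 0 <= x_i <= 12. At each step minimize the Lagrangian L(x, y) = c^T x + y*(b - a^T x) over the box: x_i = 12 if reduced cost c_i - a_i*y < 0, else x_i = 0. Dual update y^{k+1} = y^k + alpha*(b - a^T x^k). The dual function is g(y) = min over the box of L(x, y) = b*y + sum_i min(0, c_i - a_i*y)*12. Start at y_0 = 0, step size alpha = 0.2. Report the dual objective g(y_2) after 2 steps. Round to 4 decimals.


Dual ascent for LP: min 14*x1 + 5*x2, 3*x1 + 6*x2 = 8, 0 <= x_i <= 12
Step 1: y^k = 0.0, reduced costs: (14.0, 5.0)
  x^k = (0.0, 0.0), subgradient = b - a^T x = 8.0
  y^{k+1} = 0.0 + 0.2*8.0 = 1.6
Step 2: y^k = 1.6, reduced costs: (9.2, -4.6)
  x^k = (0.0, 12.0), subgradient = b - a^T x = -64.0
  y^{k+1} = 1.6 + 0.2*-64.0 = -11.2
Dual objective at y_2 = -11.2: reduced costs (47.6, 72.2), box minimizer x = (0.0, 0.0)
g(y_2) = b*y + (c1 - a1*y)*x1 + (c2 - a2*y)*x2 = 8*(-11.2) + 47.6*0.0 + 72.2*0.0 = -89.6 + 0.0 + 0.0 = -89.6


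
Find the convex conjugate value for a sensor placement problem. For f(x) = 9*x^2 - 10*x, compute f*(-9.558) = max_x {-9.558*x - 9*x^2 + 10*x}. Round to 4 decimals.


f*(y) = sup_x {y*x - a*x^2 - b*x} = sup_x {(y-b)*x - a*x^2}
FOC: (y - b) - 2a*x = 0 => x* = (y - b)/(2a)
x* = (-9.558 + 10)/(2*9) = 0.0246
f*(-9.558) = (y-b)^2/(4a) = (-9.558 + 10)^2/(4*9)
= 0.1954/36 = 0.0054


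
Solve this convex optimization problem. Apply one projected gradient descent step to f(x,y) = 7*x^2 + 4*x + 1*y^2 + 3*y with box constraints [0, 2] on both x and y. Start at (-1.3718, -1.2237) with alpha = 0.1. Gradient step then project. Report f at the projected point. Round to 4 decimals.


Step 1: Compute gradient at (-1.3718, -1.2237).
grad_x = 2*7*-1.3718 + 4 = -15.2052
grad_y = 2*1*-1.2237 + 3 = 0.5526
Step 2: Gradient step.
x_raw = -1.3718 - 0.1*-15.2052 = 0.1487
y_raw = -1.2237 - 0.1*0.5526 = -1.279
Step 3: Project onto [0, 2].
x_proj = clip(0.1487) = 0.1487
y_proj = clip(-1.279) = 0.0
Step 4: Evaluate f.
f(0.1487, 0.0) = 0.7497


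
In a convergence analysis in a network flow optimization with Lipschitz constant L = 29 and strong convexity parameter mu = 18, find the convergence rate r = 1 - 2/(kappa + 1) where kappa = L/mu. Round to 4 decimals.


Step 1: Compute the condition number.
kappa = L/mu = 29/18 = 1.6111
Step 2: Compute the convergence rate.
r = 1 - 2/(kappa + 1) = 1 - 2*mu/(L + mu) = (L - mu)/(L + mu) = 11/47 = 0.234


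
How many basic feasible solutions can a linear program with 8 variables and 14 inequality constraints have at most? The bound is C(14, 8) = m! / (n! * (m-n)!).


Each vertex corresponds to some choice of n active constraints out of m, so the number of vertices is at most C(m, n) = m! / (n!(m-n)!).
m = 14, n = 8
Numerator: 14 * 13 * 12 * 11 * 10 * 9 * 8 * 7
Denominator: 8! = 40320
C(14, 8) = 3003


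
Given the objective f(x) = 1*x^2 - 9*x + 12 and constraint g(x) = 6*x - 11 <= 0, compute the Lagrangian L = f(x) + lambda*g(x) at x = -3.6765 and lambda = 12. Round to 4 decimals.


Step 1: Evaluate f(x).
f(-3.6765) = 1*(-3.6765)^2 - 9*(-3.6765) + 12 = 58.6052
Step 2: Evaluate g(x).
g(-3.6765) = 6*-3.6765 - 11 = -33.059
Step 3: Compute Lagrangian.
L = 58.6052 + 12*-33.059 = -338.1028


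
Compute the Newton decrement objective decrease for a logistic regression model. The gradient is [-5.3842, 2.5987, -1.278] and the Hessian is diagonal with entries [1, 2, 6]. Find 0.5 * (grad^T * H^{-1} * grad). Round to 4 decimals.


Step 1: H is diagonal, so H^(-1) * g = [-5.3842, 1.2994, -0.213].
Step 2: g^T H^(-1) g = sum_i g_i^2 / H_ii
  = (-5.3842)^2/1 + (2.5987)^2/2 + (-1.278)^2/6
  = 28.9896 + 3.3766 + 0.2722 = 32.6384
Step 3: Objective decrease = 0.5 * g^T H^(-1) g = 16.3192


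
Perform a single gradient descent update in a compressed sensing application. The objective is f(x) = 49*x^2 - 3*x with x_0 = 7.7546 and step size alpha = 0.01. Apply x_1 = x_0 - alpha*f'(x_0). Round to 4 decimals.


We compute the gradient at x_0 and apply the update.
f'(x) = 98*x - 3
f'(7.7546) = 98*7.7546 - 3 = 756.9508
x_1 = 7.7546 - 0.01*756.9508 = 0.1851


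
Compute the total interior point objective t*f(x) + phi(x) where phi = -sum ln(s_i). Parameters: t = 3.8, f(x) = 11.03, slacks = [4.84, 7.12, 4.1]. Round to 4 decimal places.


Step 1: Compute log-barrier.
ln values: [1.5769, 1.9629, 1.411]
phi = -(1.5769 + 1.9629 + 1.411) = -4.9508
Step 2: Compute augmented objective.
t*f(x) = 3.8*11.03 = 41.914
Total = 41.914 - 4.9508 = 36.9632


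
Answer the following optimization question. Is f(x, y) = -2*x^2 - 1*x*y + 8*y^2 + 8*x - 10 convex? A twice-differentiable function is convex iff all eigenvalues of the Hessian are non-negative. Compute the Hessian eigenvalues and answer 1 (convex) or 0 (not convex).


The Hessian of f(x,y) = -2*x^2 - 1*x*y + 8*y^2 + 8*x - 10 is:
H = [[-4, -1], [-1, 16]]
Trace = -4 + 16 = 12
Determinant = -4*16 - (-1)^2 = -65
Discriminant = (12)^2 - 4*-65 = 404.0
Eigenvalues: lambda_1 = -4.0499, lambda_2 = 16.0499
The function is not convex.

0


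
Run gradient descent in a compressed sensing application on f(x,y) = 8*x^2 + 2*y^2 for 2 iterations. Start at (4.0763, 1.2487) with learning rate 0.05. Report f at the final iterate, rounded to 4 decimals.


Gradient descent on f(x,y) = 8*x^2 + 2*y^2.
Starting point: (4.0763, 1.2487), alpha = 0.05
Step 1: grad_x = 2*8*4.0763 = 65.2208, grad_y = 2*2*1.2487 = 4.9948
  x_1 = 4.0763 - 0.05*65.2208 = 0.8153
  y_1 = 1.2487 - 0.05*4.9948 = 0.999
Step 2: grad_x = 2*8*0.8153 = 13.0442, grad_y = 2*2*0.999 = 3.9958
  x_2 = 0.8153 - 0.05*13.0442 = 0.1631
  y_2 = 0.999 - 0.05*3.9958 = 0.7992
f(0.1631, 0.7992) = 8*0.1631^2 + 2*0.7992^2 = 1.49


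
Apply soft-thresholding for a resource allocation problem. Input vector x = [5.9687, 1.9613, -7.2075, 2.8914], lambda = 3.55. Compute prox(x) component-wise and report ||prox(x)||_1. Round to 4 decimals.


Soft-thresholding with lambda = 3.55:
prox(5.9687) = sign(5.9687)*max(|5.9687| - 3.55, 0) = 2.4187
prox(1.9613) = sign(1.9613)*max(|1.9613| - 3.55, 0) = 0.0
prox(-7.2075) = sign(-7.2075)*max(|-7.2075| - 3.55, 0) = -3.6575
prox(2.8914) = sign(2.8914)*max(|2.8914| - 3.55, 0) = 0.0
prox(x) = [2.4187, 0.0, -3.6575, 0.0]
||prox(x)||_1 = 2.4187 + 0.0 + 3.6575 + 0.0 = 6.0762


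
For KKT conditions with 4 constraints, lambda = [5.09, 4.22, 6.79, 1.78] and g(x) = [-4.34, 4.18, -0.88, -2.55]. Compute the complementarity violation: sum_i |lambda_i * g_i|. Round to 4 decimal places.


KKT complementary slackness check:
lambda_1 * g_1 = 5.09 * -4.34 = -22.0906
lambda_2 * g_2 = 4.22 * 4.18 = 17.6396
lambda_3 * g_3 = 6.79 * -0.88 = -5.9752
lambda_4 * g_4 = 1.78 * -2.55 = -4.539
Total violation = 22.0906 + 17.6396 + 5.9752 + 4.539 = 50.2444


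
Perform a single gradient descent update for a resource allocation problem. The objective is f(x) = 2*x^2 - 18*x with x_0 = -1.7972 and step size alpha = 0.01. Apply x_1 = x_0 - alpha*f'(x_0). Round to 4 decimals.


We compute the gradient at x_0 and apply the update.
f'(x) = 4*x - 18
f'(-1.7972) = 4*-1.7972 - 18 = -25.1888
x_1 = -1.7972 - 0.01*-25.1888 = -1.5453


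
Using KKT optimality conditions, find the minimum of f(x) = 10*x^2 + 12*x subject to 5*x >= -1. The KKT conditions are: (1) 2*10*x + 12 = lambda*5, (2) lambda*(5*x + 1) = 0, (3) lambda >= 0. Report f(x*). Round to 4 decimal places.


Step 1: Try lambda = 0 (constraint inactive).
x_unc = -12/(2*10) = -0.6
Check: 5*-0.6 = -3.0 < -1 -- violated!
Step 2: Constraint must be active: 5*x = -1
x* = -1/5 = -0.2
lambda = (2*10*(-0.2) + 12)/5 = 1.6
Step 3: Compute optimal value.
f(x*) = 10*(-0.2)^2 + 12*(-0.2) = -2.0


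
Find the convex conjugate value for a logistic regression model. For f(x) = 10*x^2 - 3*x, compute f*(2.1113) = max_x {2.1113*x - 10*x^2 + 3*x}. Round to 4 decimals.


f*(y) = sup_x {y*x - a*x^2 - b*x} = sup_x {(y-b)*x - a*x^2}
FOC: (y - b) - 2a*x = 0 => x* = (y - b)/(2a)
x* = (2.1113 + 3)/(2*10) = 0.2556
f*(2.1113) = (y-b)^2/(4a) = (2.1113 + 3)^2/(4*10)
= 26.1254/40 = 0.6531


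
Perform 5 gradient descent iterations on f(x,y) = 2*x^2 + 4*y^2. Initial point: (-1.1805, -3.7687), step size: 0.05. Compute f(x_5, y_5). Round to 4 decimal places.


Gradient descent on f(x,y) = 2*x^2 + 4*y^2.
Starting point: (-1.1805, -3.7687), alpha = 0.05
Step 1: grad_x = 2*2*-1.1805 = -4.722, grad_y = 2*4*-3.7687 = -30.1496
  x_1 = -1.1805 - 0.05*-4.722 = -0.9444
  y_1 = -3.7687 - 0.05*-30.1496 = -2.2612
Step 2: grad_x = 2*2*-0.9444 = -3.7776, grad_y = 2*4*-2.2612 = -18.0898
  x_2 = -0.9444 - 0.05*-3.7776 = -0.7555
  y_2 = -2.2612 - 0.05*-18.0898 = -1.3567
Step 3: grad_x = 2*2*-0.7555 = -3.0221, grad_y = 2*4*-1.3567 = -10.8539
  x_3 = -0.7555 - 0.05*-3.0221 = -0.6044
  y_3 = -1.3567 - 0.05*-10.8539 = -0.814
Step 4: grad_x = 2*2*-0.6044 = -2.4177, grad_y = 2*4*-0.814 = -6.5123
  x_4 = -0.6044 - 0.05*-2.4177 = -0.4835
  y_4 = -0.814 - 0.05*-6.5123 = -0.4884
Step 5: grad_x = 2*2*-0.4835 = -1.9341, grad_y = 2*4*-0.4884 = -3.9074
  x_5 = -0.4835 - 0.05*-1.9341 = -0.3868
  y_5 = -0.4884 - 0.05*-3.9074 = -0.2931
f(-0.3868, -0.2931) = 2*(-0.3868)^2 + 4*(-0.2931)^2 = 0.6428


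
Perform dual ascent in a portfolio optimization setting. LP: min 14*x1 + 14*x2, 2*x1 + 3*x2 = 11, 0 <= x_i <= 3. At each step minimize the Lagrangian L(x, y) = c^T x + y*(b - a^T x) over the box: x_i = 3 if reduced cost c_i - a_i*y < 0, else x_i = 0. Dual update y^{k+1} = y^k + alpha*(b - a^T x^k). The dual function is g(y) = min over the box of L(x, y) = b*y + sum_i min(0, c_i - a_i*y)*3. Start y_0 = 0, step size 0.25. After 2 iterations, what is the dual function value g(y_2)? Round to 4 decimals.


Dual ascent for LP: min 14*x1 + 14*x2, 2*x1 + 3*x2 = 11, 0 <= x_i <= 3
Step 1: y^k = 0.0, reduced costs: (14.0, 14.0)
  x^k = (0.0, 0.0), subgradient = b - a^T x = 11.0
  y^{k+1} = 0.0 + 0.25*11.0 = 2.75
Step 2: y^k = 2.75, reduced costs: (8.5, 5.75)
  x^k = (0.0, 0.0), subgradient = b - a^T x = 11.0
  y^{k+1} = 2.75 + 0.25*11.0 = 5.5
Dual objective at y_2 = 5.5: reduced costs (3.0, -2.5), box minimizer x = (0.0, 3.0)
g(y_2) = b*y + (c1 - a1*y)*x1 + (c2 - a2*y)*x2 = 11*5.5 + 3.0*0.0 + (-2.5)*3.0 = 60.5 + 0.0 - 7.5 = 53.0


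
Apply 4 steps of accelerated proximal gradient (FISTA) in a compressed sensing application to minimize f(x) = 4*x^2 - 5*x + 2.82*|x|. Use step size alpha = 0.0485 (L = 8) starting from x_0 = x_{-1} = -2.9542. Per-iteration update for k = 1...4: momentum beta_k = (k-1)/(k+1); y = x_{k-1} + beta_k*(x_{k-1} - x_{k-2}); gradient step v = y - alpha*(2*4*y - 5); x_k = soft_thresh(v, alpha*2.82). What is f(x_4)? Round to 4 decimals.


FISTA on f(x) = 4*x^2 - 5*x + 2.82*|x|
L = 8, alpha = 0.0485
Iteration 1: beta = 0.0, y = -2.9542 + 0.0*(-2.9542 + 2.9542) = -2.9542
  grad(y) = -28.6336, v = y - alpha*grad = -1.5655
  prox(v) = soft_thresh(-1.5655, 0.1368) = -1.4287
Iteration 2: beta = 0.3333, y = -1.4287 + 0.3333*(-1.4287 + 2.9542) = -0.9202
  grad(y) = -12.3616, v = y - alpha*grad = -0.3207
  prox(v) = soft_thresh(-0.3207, 0.1368) = -0.1839
Iteration 3: beta = 0.5, y = -0.1839 + 0.5*(-0.1839 + 1.4287) = 0.4385
  grad(y) = -1.4919, v = y - alpha*grad = 0.5109
  prox(v) = soft_thresh(0.5109, 0.1368) = 0.3741
Iteration 4: beta = 0.6, y = 0.3741 + 0.6*(0.3741 + 0.1839) = 0.7089
  grad(y) = 0.6711, v = y - alpha*grad = 0.6763
  prox(v) = soft_thresh(0.6763, 0.1368) = 0.5396
f(x_4) = 4*0.5396^2 - 5*0.5396 + 2.82*|0.5396| = -0.0117


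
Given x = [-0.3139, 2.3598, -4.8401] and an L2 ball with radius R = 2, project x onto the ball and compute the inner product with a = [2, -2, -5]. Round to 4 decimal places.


Step 1: Compute ||x|| (intermediates to 6 decimals).
||x|| = sqrt((-0.3139)^2 + 2.3598^2 + (-4.8401)^2) = 5.393863
Step 2: Project.
Since ||x|| > R, scale = R/||x|| = 2/5.393863 = 0.370792, proj(x) = scale * x
proj(x) = [-0.116392, 0.874995, -1.79467]
Step 3: Dot product.
a^T * proj(x) = 2*(-0.116392) - 2*0.874995 - 5*(-1.79467) = 6.9906


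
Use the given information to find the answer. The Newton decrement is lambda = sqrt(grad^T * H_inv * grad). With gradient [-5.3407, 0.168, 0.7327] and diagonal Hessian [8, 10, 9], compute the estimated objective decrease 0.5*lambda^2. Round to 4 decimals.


Step 1: H is diagonal, so H^(-1) * g = [-0.6676, 0.0168, 0.0814].
Step 2: g^T H^(-1) g = sum_i g_i^2 / H_ii
  = (-5.3407)^2/8 + (0.168)^2/10 + (0.7327)^2/9
  = 3.5654 + 0.0028 + 0.0596 = 3.6279
Step 3: Objective decrease = 0.5 * g^T H^(-1) g = 1.8139


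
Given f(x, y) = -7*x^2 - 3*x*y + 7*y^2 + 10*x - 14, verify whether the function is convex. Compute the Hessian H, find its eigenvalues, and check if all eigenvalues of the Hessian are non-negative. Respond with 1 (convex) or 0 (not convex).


The Hessian of f(x,y) = -7*x^2 - 3*x*y + 7*y^2 + 10*x - 14 is:
H = [[-14, -3], [-3, 14]]
Trace = -14 + 14 = 0
Determinant = -14*14 - (-3)^2 = -205
Discriminant = (0)^2 - 4*-205 = 820.0
Eigenvalues: lambda_1 = -14.3178, lambda_2 = 14.3178
The function is not convex.

0


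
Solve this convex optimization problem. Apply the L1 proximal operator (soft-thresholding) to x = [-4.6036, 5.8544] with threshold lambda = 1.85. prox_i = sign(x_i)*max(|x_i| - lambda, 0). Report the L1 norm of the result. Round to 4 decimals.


Soft-thresholding with lambda = 1.85:
prox(-4.6036) = sign(-4.6036)*max(|-4.6036| - 1.85, 0) = -2.7536
prox(5.8544) = sign(5.8544)*max(|5.8544| - 1.85, 0) = 4.0044
prox(x) = [-2.7536, 4.0044]
||prox(x)||_1 = 2.7536 + 4.0044 = 6.758


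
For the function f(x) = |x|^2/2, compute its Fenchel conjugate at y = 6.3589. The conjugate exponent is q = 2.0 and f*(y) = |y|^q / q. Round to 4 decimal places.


The conjugate exponent q satisfies 1/p + 1/q = 1.
p = 2, so q = 2/(2 - 1) = 2.0
|y|^q = 6.3589^2.0 = 40.4356
f*(6.3589) = 40.4356 / 2.0 = 20.2178
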